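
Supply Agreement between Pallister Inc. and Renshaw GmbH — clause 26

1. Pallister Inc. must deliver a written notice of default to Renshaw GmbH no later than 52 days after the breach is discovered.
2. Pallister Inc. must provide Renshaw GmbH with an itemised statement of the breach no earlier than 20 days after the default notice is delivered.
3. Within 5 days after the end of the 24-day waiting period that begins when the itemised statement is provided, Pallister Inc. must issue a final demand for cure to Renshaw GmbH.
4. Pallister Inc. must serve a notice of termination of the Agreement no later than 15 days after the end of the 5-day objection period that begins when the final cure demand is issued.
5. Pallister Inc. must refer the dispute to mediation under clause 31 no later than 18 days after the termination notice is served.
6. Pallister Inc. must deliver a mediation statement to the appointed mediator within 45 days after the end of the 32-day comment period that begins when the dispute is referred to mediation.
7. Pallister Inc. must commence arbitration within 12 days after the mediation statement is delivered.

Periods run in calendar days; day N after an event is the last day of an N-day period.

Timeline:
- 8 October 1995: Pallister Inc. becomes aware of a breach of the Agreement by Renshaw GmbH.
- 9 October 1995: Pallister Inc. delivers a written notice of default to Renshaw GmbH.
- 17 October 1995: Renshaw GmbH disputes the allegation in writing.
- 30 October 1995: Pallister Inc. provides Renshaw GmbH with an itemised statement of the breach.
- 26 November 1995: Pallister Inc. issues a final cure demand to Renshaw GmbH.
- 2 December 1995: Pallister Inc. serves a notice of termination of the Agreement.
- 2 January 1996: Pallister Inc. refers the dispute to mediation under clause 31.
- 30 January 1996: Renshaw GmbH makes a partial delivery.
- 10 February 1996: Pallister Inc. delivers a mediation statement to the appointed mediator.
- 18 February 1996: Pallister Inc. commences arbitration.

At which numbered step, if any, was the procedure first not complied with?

Step 1 — counting 52 days from 8 October 1995 (when the breach is discovered) gives a deadline of 29 November 1995; 9 October 1995 is within that limit.
Step 2 — must wait 20 days from 9 October 1995 (when the default notice is delivered), so not before 29 October 1995; done 30 October 1995 — permitted.
Step 3 — counting 5 days from 23 November 1995 (end of the 24-day waiting period, which began when the itemised statement is provided on 30 October 1995) gives a deadline of 28 November 1995; completed 26 November 1995, before the deadline.
Step 4 — counting 15 days from 1 December 1995 (end of the 5-day objection period, which began when the final cure demand is issued on 26 November 1995) gives a deadline of 16 December 1995; done 2 December 1995 — timely.
Step 5 — counting 18 days from 2 December 1995 (when the termination notice is served) gives a deadline of 20 December 1995; 2 January 1996 misses that deadline by 13 days.

Step 5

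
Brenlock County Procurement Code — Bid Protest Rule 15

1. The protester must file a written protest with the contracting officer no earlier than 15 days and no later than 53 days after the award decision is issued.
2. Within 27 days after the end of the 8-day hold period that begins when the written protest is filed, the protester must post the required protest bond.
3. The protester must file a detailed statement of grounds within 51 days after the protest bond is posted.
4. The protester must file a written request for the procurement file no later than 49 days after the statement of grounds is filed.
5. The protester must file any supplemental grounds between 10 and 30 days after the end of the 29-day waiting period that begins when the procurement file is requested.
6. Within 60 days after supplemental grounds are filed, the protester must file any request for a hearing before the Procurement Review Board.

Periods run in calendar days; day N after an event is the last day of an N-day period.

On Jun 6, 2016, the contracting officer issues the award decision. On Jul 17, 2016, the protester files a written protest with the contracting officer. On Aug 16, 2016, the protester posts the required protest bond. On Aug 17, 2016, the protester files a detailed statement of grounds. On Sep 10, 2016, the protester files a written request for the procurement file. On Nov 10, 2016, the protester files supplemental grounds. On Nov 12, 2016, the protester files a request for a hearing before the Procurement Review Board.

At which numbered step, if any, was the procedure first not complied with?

Step 1 — 15 and 53 days from Jun 6, 2016 (when the award decision is issued) are Jun 21, 2016 and Jul 29, 2016 respectively; Jul 17, 2016 falls inside that range.
Step 2 — counting 27 days from Jul 25, 2016 (end of the 8-day hold period, which began when the written protest is filed on Jul 17, 2016) gives a deadline of Aug 21, 2016; done Aug 16, 2016 — timely.
Step 3 — counting 51 days from Aug 16, 2016 (when the protest bond is posted) gives a deadline of Oct 6, 2016; completed Aug 17, 2016, before the deadline.
Step 4 — counting 49 days from Aug 17, 2016 (when the statement of grounds is filed) gives a deadline of Oct 5, 2016; Sep 10, 2016 is within that limit.
Step 5 — 10 and 30 days from Oct 9, 2016 (end of the 29-day waiting period, which began when the procurement file is requested on Sep 10, 2016) are Oct 19, 2016 and Nov 8, 2016 respectively; done Nov 10, 2016 — 2 days after the window closed.
The analysis stops there.

Step 5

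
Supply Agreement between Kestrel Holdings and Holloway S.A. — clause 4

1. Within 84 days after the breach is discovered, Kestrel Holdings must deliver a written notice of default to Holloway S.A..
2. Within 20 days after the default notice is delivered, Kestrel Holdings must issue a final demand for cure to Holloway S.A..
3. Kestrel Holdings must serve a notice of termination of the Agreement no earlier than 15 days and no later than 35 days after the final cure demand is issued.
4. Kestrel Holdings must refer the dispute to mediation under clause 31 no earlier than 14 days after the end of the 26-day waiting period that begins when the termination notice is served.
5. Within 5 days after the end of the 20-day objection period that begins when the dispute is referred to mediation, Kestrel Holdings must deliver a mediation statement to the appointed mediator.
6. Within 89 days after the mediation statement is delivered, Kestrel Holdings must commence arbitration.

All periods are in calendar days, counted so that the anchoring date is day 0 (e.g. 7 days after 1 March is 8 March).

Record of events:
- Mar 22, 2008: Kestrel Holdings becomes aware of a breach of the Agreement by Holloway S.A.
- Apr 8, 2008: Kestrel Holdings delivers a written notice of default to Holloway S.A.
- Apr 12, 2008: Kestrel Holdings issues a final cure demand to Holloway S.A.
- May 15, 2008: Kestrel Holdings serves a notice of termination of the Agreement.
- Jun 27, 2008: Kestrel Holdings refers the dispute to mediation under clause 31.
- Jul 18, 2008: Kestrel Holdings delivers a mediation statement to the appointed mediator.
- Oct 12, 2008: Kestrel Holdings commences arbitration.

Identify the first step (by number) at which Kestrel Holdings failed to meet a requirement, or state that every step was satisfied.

Step 1 — counting 84 days from Mar 22, 2008 (when the breach is discovered) gives a deadline of Jun 14, 2008; done Apr 8, 2008 — timely.
Step 2 — counting 20 days from Apr 8, 2008 (when the default notice is delivered) gives a deadline of Apr 28, 2008; completed Apr 12, 2008, before the deadline.
Step 3 — 15 and 35 days from Apr 12, 2008 (when the final cure demand is issued) are Apr 27, 2008 and May 17, 2008 respectively; done May 15, 2008, which is between those dates.
Step 4 — must wait 14 days from Jun 10, 2008 (end of the 26-day waiting period, which began when the termination notice is served on May 15, 2008), so not before Jun 24, 2008; done Jun 27, 2008 — permitted.
Step 5 — counting 5 days from Jul 17, 2008 (end of the 20-day objection period, which began when the dispute is referred to mediation on Jun 27, 2008) gives a deadline of Jul 22, 2008; Jul 18, 2008 is within that limit.
Step 6 — counting 89 days from Jul 18, 2008 (when the mediation statement is delivered) gives a deadline of Oct 15, 2008; completed Oct 12, 2008, before the deadline.

None — every step was satisfied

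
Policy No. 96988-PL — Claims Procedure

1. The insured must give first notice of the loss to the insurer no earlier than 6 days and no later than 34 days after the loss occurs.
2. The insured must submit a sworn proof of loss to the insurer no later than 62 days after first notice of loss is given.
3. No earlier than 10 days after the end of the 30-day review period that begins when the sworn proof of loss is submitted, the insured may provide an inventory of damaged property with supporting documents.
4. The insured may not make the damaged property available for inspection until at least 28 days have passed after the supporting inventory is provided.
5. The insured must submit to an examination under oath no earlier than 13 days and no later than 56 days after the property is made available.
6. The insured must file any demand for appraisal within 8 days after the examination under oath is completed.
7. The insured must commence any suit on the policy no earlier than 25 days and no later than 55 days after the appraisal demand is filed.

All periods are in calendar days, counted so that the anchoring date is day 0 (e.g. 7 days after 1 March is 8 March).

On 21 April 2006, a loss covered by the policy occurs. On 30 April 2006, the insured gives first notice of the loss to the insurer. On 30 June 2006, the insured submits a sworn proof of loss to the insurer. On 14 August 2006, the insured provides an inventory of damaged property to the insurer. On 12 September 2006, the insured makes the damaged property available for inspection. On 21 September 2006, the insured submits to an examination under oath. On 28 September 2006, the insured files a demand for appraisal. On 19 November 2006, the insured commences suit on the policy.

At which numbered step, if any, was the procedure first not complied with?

Step 5

Step 1: the window is 6–34 days after 21 April 2006 (when the loss occurs), so 27 April 2006 through 25 May 2006; 30 April 2006 falls inside that range.
Step 2: 62 days after 30 April 2006 (when first notice of loss is given) is 1 July 2006; 30 June 2006 is within that limit.
Step 3: the earliest permitted date is 10 days after 30 July 2006 (end of the 30-day review period, which began when the sworn proof of loss is submitted on 30 June 2006), i.e. 9 August 2006; 14 August 2006 is on or after that date.
Step 4: the earliest permitted date is 28 days after 14 August 2006 (when the supporting inventory is provided), i.e. 11 September 2006; done 12 September 2006 — permitted.
Step 5: the window is 13–56 days after 12 September 2006 (when the property is made available), so 25 September 2006 through 7 November 2006; done 21 September 2006 — 4 days before the window opened.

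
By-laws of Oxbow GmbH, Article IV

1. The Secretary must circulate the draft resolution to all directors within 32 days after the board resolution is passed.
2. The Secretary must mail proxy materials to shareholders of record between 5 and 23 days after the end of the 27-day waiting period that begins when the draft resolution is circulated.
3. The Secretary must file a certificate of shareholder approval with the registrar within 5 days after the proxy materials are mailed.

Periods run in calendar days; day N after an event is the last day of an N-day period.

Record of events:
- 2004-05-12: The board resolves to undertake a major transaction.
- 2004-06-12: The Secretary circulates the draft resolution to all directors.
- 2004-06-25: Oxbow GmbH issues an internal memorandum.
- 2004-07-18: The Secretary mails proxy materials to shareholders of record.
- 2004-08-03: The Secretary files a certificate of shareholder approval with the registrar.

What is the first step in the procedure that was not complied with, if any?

Step 1 — counting 32 days from 2004-05-12 (when the board resolution is passed) gives a deadline of 2004-06-13; completed 2004-06-12, before the deadline.
Step 2 — 5 and 23 days from 2004-07-09 (end of the 27-day waiting period, which began when the draft resolution is circulated on 2004-06-12) are 2004-07-14 and 2004-08-01 respectively; done 2004-07-18 — within the window.
Step 3 — counting 5 days from 2004-07-18 (when the proxy materials are mailed) gives a deadline of 2004-07-23; not done until 2004-08-03, 11 days after the deadline.
Later steps need not be reached.

Step 3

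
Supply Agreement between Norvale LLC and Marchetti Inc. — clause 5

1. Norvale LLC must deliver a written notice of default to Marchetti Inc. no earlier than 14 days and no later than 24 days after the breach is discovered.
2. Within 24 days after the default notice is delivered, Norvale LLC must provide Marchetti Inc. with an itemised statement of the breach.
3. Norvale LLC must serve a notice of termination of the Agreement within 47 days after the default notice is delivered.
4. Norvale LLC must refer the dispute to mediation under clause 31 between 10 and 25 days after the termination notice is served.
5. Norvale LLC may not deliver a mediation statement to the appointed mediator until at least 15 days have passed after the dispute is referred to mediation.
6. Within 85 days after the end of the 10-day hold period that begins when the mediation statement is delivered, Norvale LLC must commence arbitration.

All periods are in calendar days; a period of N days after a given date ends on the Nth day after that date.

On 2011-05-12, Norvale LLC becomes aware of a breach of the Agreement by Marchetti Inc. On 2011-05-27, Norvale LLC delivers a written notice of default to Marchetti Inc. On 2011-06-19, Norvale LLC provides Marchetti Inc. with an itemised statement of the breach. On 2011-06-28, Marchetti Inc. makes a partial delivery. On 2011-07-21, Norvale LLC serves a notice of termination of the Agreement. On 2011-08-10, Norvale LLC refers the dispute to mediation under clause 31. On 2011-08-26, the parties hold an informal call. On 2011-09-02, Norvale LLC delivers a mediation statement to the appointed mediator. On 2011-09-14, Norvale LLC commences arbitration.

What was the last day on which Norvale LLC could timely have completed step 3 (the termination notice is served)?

2011-07-13

Step 3 runs from 2011-05-27, when the default notice is delivered. 47 days after 2011-05-27 is 2011-07-13.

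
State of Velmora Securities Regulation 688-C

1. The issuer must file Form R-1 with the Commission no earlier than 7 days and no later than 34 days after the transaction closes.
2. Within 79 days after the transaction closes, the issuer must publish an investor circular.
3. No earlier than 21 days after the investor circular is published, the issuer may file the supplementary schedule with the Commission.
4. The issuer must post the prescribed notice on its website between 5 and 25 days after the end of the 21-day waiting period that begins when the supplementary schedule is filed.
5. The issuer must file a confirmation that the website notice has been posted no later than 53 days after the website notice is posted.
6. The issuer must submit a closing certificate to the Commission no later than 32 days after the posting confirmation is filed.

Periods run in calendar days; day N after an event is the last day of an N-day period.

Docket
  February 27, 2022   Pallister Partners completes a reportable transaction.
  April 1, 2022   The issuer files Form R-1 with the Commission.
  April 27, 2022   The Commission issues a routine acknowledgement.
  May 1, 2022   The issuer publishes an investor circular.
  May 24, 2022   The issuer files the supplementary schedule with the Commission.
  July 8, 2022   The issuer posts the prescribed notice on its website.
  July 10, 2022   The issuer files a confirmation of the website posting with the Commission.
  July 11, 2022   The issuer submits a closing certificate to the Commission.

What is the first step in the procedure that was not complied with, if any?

None — every step was satisfied

(1) the permitted window runs from February 27, 2022 + 7 = March 6, 2022 to February 27, 2022 + 34 = April 2, 2022; done April 1, 2022 — within the window.
(2) due by February 27, 2022 + 79 days = May 17, 2022; May 1, 2022 is within that limit.
(3) permitted from May 1, 2022 + 21 days = May 22, 2022 onward; done May 24, 2022, after the minimum wait.
(4) the permitted window runs from June 14, 2022 + 5 = June 19, 2022 to June 14, 2022 + 25 = July 9, 2022; done July 8, 2022 — within the window.
(5) due by July 8, 2022 + 53 days = August 30, 2022; completed July 10, 2022, before the deadline.
(6) due by July 10, 2022 + 32 days = August 11, 2022; July 11, 2022 is within that limit.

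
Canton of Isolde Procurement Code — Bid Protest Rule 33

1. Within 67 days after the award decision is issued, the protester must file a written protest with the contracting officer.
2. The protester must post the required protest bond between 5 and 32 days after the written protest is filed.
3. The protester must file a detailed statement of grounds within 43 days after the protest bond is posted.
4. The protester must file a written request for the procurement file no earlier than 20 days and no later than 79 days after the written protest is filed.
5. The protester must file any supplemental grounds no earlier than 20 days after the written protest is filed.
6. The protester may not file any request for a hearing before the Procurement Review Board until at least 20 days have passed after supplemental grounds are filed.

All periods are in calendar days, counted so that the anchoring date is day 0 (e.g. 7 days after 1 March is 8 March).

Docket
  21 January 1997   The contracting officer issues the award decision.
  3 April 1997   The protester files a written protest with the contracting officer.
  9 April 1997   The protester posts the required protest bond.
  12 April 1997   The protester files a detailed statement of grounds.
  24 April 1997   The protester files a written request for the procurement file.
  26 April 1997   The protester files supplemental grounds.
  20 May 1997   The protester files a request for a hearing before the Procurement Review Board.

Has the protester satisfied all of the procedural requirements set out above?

No

Step 1: 67 days after 21 January 1997 (when the award decision is issued) is 29 March 1997; done 3 April 1997 — 5 days late.
That is the first point of non-compliance.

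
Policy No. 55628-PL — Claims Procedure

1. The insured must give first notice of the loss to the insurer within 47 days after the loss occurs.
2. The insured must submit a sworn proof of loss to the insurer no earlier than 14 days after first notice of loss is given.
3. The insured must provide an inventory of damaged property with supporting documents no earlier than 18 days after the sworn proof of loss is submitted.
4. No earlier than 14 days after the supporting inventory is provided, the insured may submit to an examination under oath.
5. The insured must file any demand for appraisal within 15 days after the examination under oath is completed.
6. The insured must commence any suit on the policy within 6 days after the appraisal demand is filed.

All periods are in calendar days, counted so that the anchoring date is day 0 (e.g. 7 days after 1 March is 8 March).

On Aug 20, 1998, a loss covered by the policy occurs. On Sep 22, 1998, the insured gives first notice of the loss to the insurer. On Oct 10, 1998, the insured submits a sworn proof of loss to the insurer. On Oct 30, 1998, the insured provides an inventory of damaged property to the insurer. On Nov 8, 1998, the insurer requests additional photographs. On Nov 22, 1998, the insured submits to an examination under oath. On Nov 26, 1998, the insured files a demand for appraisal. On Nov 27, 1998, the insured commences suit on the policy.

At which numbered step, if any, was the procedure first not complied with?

None — every step was satisfied

Step 1 — counting 47 days from Aug 20, 1998 (when the loss occurs) gives a deadline of Oct 6, 1998; Sep 22, 1998 is within that limit.
Step 2 — must wait 14 days from Sep 22, 1998 (when first notice of loss is given), so not before Oct 6, 1998; done Oct 10, 1998 — permitted.
Step 3 — must wait 18 days from Oct 10, 1998 (when the sworn proof of loss is submitted), so not before Oct 28, 1998; done Oct 30, 1998, after the minimum wait.
Step 4 — must wait 14 days from Oct 30, 1998 (when the supporting inventory is provided), so not before Nov 13, 1998; done Nov 22, 1998, after the minimum wait.
Step 5 — counting 15 days from Nov 22, 1998 (when the examination under oath is completed) gives a deadline of Dec 7, 1998; Nov 26, 1998 is within that limit.
Step 6 — counting 6 days from Nov 26, 1998 (when the appraisal demand is filed) gives a deadline of Dec 2, 1998; done Nov 27, 1998 — timely.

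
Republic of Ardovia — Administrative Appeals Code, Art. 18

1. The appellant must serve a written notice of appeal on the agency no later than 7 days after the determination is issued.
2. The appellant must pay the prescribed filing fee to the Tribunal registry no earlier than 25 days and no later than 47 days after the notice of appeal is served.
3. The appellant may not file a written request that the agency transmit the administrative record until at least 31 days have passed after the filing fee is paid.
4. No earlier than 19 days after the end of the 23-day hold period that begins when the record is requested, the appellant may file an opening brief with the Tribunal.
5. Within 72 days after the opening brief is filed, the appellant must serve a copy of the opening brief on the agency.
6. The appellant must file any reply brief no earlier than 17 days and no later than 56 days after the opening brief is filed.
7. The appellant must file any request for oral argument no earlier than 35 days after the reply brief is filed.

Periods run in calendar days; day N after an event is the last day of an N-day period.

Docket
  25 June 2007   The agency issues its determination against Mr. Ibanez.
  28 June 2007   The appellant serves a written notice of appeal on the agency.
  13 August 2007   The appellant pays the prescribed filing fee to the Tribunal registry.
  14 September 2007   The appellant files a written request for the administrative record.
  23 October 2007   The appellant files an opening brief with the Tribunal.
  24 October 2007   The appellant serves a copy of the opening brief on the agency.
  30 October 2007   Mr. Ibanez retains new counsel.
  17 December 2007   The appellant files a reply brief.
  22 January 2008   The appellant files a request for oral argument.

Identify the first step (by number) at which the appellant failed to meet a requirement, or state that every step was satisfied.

Step 4

Step 1 — counting 7 days from 25 June 2007 (when the determination is issued) gives a deadline of 2 July 2007; done 28 June 2007 — timely.
Step 2 — 25 and 47 days from 28 June 2007 (when the notice of appeal is served) are 23 July 2007 and 14 August 2007 respectively; done 13 August 2007 — within the window.
Step 3 — must wait 31 days from 13 August 2007 (when the filing fee is paid), so not before 13 September 2007; done 14 September 2007, after the minimum wait.
Step 4 — must wait 19 days from 7 October 2007 (end of the 23-day hold period, which began when the record is requested on 14 September 2007), so not before 26 October 2007; 23 October 2007 is 3 days before the earliest permitted date.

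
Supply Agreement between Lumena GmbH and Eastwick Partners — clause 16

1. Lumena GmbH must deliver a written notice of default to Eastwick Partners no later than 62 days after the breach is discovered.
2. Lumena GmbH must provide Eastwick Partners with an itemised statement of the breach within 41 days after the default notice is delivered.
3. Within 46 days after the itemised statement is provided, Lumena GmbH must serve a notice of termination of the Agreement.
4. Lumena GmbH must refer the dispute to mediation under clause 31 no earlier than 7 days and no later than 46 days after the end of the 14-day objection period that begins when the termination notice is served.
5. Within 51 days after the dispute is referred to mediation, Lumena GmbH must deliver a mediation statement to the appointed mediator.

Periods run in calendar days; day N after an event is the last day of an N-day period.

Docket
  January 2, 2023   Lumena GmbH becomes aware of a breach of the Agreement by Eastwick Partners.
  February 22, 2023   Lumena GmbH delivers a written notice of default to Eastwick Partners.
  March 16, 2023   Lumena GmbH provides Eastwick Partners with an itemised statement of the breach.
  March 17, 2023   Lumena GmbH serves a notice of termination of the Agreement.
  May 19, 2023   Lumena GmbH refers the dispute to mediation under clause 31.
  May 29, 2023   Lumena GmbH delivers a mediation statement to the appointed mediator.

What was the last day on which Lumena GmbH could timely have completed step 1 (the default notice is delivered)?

March 5, 2023

Step 1 runs from January 2, 2023, when the breach is discovered. 62 days after January 2, 2023 is March 5, 2023.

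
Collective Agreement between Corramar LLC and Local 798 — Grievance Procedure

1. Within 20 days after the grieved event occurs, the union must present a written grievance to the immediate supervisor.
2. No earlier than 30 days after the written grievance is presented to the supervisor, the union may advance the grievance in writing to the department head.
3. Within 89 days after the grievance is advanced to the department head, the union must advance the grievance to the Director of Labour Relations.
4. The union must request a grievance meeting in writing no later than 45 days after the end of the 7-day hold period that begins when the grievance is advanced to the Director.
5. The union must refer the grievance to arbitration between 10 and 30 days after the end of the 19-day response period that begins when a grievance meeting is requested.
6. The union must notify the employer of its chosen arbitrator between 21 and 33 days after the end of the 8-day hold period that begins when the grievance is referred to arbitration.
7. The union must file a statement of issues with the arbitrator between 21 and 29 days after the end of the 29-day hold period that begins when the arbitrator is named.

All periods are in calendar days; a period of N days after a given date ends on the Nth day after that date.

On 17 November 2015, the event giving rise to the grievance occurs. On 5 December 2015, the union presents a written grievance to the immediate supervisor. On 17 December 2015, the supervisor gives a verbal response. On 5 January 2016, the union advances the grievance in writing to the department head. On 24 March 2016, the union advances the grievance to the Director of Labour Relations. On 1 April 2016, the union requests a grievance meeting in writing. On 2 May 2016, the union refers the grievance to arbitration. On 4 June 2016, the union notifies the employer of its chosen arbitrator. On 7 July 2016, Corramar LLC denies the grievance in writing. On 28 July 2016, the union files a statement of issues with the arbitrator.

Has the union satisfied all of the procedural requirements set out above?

Step 1: 20 days after 17 November 2015 (when the grieved event occurs) is 7 December 2015; completed 5 December 2015, before the deadline.
Step 2: the earliest permitted date is 30 days after 5 December 2015 (when the written grievance is presented to the supervisor), i.e. 4 January 2016; done 5 January 2016 — permitted.
Step 3: 89 days after 5 January 2016 (when the grievance is advanced to the department head) is 3 April 2016; done 24 March 2016 — timely.
Step 4: 45 days after 31 March 2016 (end of the 7-day hold period, which began when the grievance is advanced to the Director on 24 March 2016) is 15 May 2016; 1 April 2016 is within that limit.
Step 5: the window is 10–30 days after 20 April 2016 (end of the 19-day response period, which began when a grievance meeting is requested on 1 April 2016), so 30 April 2016 through 20 May 2016; done 2 May 2016, which is between those dates.
Step 6: the window is 21–33 days after 10 May 2016 (end of the 8-day hold period, which began when the grievance is referred to arbitration on 2 May 2016), so 31 May 2016 through 12 June 2016; done 4 June 2016, which is between those dates.
Step 7: the window is 21–29 days after 3 July 2016 (end of the 29-day hold period, which began when the arbitrator is named on 4 June 2016), so 24 July 2016 through 1 August 2016; done 28 July 2016 — within the window.

Yes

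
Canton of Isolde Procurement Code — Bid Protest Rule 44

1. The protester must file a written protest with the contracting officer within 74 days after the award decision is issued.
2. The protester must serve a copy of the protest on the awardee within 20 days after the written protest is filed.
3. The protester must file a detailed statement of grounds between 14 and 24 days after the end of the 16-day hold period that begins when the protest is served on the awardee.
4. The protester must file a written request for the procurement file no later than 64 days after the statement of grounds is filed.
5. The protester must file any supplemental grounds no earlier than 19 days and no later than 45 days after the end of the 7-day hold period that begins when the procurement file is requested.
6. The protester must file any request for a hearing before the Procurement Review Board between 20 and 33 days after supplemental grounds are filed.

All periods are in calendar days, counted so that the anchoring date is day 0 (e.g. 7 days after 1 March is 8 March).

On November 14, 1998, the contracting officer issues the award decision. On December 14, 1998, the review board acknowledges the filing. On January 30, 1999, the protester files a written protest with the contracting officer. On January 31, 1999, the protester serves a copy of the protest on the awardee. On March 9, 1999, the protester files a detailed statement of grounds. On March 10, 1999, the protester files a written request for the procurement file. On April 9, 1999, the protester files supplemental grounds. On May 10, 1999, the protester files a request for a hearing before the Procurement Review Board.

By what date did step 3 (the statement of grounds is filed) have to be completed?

March 12, 1999

The protest is served on the awardee on January 31, 1999; the 16-day hold period therefore ends February 16, 1999, and step 3 runs from that date. The window is 14–24 days after February 16, 1999; it closes on March 12, 1999.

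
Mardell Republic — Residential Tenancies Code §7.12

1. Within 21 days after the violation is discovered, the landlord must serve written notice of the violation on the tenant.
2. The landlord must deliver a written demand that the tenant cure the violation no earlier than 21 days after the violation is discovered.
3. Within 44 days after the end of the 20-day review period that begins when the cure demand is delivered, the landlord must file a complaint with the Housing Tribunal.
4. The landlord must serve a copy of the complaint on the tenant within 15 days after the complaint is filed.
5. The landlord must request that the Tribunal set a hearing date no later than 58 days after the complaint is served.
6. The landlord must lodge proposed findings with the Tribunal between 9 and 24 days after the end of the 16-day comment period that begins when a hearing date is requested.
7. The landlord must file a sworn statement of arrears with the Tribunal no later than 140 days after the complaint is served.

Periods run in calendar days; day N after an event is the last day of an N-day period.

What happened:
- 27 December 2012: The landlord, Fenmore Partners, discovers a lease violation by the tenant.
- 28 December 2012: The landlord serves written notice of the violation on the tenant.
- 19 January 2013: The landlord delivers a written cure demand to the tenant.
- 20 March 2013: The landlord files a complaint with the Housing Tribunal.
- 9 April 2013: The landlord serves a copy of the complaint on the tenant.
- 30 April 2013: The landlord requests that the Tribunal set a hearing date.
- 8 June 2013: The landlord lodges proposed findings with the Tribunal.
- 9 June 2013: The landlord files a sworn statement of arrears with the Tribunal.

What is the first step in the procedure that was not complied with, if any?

Step 4

Step 1: 21 days after 27 December 2012 (when the violation is discovered) is 17 January 2013; done 28 December 2012 — timely.
Step 2: the earliest permitted date is 21 days after 27 December 2012 (when the violation is discovered), i.e. 17 January 2013; done 19 January 2013, after the minimum wait.
Step 3: 44 days after 8 February 2013 (end of the 20-day review period, which began when the cure demand is delivered on 19 January 2013) is 24 March 2013; done 20 March 2013 — timely.
Step 4: 15 days after 20 March 2013 (when the complaint is filed) is 4 April 2013; not done until 9 April 2013, 5 days after the deadline.
The analysis stops there.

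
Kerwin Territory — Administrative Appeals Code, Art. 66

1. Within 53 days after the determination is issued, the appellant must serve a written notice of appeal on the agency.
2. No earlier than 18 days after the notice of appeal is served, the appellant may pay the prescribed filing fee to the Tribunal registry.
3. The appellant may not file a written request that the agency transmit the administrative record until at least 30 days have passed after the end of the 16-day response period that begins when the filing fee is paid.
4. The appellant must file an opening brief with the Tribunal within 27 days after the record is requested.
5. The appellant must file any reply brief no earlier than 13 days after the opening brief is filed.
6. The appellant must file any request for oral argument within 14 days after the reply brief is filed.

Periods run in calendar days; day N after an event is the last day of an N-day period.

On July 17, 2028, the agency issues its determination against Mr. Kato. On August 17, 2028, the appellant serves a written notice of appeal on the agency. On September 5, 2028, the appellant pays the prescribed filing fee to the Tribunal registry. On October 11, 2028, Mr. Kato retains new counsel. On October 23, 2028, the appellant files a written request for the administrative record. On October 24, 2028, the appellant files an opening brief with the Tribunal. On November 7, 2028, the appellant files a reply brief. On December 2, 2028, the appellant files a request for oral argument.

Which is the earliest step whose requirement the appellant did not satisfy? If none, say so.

Step 6

Step 1: 53 days after July 17, 2028 (when the determination is issued) is September 8, 2028; completed August 17, 2028, before the deadline.
Step 2: the earliest permitted date is 18 days after August 17, 2028 (when the notice of appeal is served), i.e. September 4, 2028; done September 5, 2028 — permitted.
Step 3: the earliest permitted date is 30 days after September 21, 2028 (end of the 16-day response period, which began when the filing fee is paid on September 5, 2028), i.e. October 21, 2028; done October 23, 2028, after the minimum wait.
Step 4: 27 days after October 23, 2028 (when the record is requested) is November 19, 2028; completed October 24, 2028, before the deadline.
Step 5: the earliest permitted date is 13 days after October 24, 2028 (when the opening brief is filed), i.e. November 6, 2028; done November 7, 2028, after the minimum wait.
Step 6: 14 days after November 7, 2028 (when the reply brief is filed) is November 21, 2028; not done until December 2, 2028, 11 days after the deadline.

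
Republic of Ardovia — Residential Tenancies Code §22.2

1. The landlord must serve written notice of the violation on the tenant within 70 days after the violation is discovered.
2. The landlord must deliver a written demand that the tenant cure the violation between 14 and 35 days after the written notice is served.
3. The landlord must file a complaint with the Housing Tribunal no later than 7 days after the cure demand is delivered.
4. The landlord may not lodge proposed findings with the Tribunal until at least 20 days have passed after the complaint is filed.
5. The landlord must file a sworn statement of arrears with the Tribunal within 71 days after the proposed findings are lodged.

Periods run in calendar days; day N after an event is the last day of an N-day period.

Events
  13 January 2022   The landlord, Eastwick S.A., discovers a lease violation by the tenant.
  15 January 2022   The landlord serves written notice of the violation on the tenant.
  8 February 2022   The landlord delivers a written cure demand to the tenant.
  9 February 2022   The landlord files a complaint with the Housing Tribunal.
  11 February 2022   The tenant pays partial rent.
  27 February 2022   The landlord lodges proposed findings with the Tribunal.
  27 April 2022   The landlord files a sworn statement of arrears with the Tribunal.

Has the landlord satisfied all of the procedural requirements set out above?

Step 1: 70 days after 13 January 2022 (when the violation is discovered) is 24 March 2022; 15 January 2022 is within that limit.
Step 2: the window is 14–35 days after 15 January 2022 (when the written notice is served), so 29 January 2022 through 19 February 2022; 8 February 2022 falls inside that range.
Step 3: 7 days after 8 February 2022 (when the cure demand is delivered) is 15 February 2022; done 9 February 2022 — timely.
Step 4: the earliest permitted date is 20 days after 9 February 2022 (when the complaint is filed), i.e. 1 March 2022; 27 February 2022 is 2 days before the earliest permitted date.

No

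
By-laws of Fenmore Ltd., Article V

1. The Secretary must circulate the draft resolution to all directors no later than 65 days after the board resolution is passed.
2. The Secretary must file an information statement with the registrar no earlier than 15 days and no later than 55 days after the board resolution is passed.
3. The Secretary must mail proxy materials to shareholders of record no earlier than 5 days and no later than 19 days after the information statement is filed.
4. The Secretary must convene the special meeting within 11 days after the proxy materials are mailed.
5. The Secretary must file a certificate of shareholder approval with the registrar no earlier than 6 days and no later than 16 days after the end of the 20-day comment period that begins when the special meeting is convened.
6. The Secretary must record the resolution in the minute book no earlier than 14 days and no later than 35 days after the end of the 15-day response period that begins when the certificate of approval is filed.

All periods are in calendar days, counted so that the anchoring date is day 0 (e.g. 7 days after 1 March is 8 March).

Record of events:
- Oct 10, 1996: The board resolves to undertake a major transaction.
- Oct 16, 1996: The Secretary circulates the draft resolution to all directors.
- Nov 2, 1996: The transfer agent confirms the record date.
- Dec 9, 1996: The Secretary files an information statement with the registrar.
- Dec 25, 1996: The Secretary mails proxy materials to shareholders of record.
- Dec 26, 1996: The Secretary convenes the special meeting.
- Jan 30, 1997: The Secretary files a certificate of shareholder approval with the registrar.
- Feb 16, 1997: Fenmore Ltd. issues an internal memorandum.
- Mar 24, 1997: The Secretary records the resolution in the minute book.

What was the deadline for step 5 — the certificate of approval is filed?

Jan 31, 1997

The special meeting is convened on Dec 26, 1996; the 20-day comment period therefore ends Jan 15, 1997, and step 5 runs from that date. The window is 6–16 days after Jan 15, 1997; it closes on Jan 31, 1997.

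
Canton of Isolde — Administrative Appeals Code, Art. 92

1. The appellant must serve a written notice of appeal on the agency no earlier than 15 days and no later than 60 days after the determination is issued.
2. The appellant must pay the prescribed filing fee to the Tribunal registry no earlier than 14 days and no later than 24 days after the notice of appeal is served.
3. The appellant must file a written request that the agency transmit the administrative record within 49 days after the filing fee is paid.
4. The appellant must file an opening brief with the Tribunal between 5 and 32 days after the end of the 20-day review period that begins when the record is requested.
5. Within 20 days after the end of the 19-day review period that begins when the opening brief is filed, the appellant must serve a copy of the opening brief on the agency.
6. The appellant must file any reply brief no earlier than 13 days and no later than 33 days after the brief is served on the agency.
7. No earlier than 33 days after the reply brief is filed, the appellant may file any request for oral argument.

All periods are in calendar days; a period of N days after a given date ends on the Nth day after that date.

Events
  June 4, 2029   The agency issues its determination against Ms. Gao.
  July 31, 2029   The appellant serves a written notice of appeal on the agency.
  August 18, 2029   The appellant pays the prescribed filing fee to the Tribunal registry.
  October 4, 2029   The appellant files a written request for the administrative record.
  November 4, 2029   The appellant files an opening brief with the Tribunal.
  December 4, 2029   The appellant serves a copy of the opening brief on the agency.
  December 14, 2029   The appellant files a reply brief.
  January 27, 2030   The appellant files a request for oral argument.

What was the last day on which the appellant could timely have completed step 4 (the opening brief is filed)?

November 25, 2029

The record is requested on October 4, 2029; the 20-day review period therefore ends October 24, 2029, and step 4 runs from that date. The window is 5–32 days after October 24, 2029; it closes on November 25, 2029.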